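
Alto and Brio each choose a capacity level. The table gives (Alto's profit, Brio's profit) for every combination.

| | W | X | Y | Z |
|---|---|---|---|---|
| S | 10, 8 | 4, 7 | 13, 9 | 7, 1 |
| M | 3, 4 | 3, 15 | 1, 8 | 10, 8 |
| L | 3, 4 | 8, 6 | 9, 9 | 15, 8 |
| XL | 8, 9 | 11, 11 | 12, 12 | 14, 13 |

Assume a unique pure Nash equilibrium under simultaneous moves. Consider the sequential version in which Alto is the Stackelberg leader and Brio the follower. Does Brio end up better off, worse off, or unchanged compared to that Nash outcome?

Backward induction with Alto moving first.
- S: BR = Y, leader payoff 13.
- M: BR = X, leader payoff 3.
- L: BR = Y, leader payoff 9.
- XL: BR = Z, leader payoff 14.
Alto's induced payoffs are 13, 3, 9, 14, so Alto commits to XL. Subgame-perfect outcome: (XL, Z) with payoffs (14, 13).
For the simultaneous game, intersect best replies.
Alto's best replies: W→S; X→XL; Y→S; Z→L.
Brio's best replies: S→Y; M→X; L→Y; XL→Z.
Only (S, Y) has each player best-responding; Nash payoffs (13, 9).
Brio earns 13 sequentially versus 9 at the Nash outcome: better off.

better off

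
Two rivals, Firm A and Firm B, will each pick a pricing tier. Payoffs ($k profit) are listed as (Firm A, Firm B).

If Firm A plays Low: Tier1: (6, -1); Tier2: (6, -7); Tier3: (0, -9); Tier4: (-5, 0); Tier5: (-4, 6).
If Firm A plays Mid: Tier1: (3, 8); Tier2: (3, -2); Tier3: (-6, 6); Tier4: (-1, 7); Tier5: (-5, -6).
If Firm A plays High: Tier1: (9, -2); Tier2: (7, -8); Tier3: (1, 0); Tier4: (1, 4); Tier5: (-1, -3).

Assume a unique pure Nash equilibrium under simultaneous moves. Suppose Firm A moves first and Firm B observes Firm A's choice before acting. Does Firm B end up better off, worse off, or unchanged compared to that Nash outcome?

Firm B best-responds to each possible Firm A move:
- Low: Firm B compares -1, -7, -9, 0, 6 and picks Tier5; Firm A would get -4.
- Mid: Firm B compares 8, -2, 6, 7, -6 and picks Tier1; Firm A would get 3.
- High: Firm B compares -2, -8, 0, 4, -3 and picks Tier4; Firm A would get 1.
Maximizing over -4, 3, 1, Firm A chooses Mid. Subgame-perfect outcome: (Mid, Tier1) with payoffs (3, 8).
Under simultaneous play:
Firm A's best replies: Tier1→High; Tier2→High; Tier3→High; Tier4→High; Tier5→High.
Firm B's best replies: Low→Tier5; Mid→Tier1; High→Tier4.
The unique mutual best reply is (High, Tier4), giving (1, 4).
Firm B earns 8 sequentially versus 4 at the Nash outcome: better off.

better off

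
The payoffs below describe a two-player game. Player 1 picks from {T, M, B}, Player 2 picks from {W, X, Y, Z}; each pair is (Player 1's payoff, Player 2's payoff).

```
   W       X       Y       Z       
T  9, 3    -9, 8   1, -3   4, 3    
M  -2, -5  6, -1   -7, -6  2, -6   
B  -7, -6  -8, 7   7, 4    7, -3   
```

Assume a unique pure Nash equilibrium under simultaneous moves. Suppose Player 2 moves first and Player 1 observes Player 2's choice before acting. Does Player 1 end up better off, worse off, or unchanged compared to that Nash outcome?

Player 1 best-responds to each possible Player 2 move:
- W: BR = T, leader payoff 3.
- X: BR = M, leader payoff -1.
- Y: BR = B, leader payoff 4.
- Z: BR = B, leader payoff -3.
Maximizing over 3, -1, 4, -3, Player 2 chooses Y. Subgame-perfect outcome: (B, Y) with payoffs (7, 4).
For the simultaneous game, intersect best replies.
Player 1's best replies: W→T; X→M; Y→B; Z→B.
Player 2's best replies: T→X; M→X; B→X.
Only (M, X) has each player best-responding; Nash payoffs (6, -1).
Player 1 earns 7 sequentially versus 6 at the Nash outcome: better off.

better off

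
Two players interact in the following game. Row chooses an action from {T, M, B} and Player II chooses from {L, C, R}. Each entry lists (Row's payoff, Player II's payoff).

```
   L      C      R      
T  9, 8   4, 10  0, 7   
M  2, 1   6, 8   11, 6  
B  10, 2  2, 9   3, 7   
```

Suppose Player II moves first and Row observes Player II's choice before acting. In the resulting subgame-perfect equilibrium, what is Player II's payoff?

8

Backward induction with Player II moving first.
- L: BR = B, leader payoff 2.
- C: BR = M, leader payoff 8.
- R: BR = M, leader payoff 6.
Among 2, 8, 6, the best is 8 at C. Subgame-perfect outcome: (M, C) with payoffs (6, 8).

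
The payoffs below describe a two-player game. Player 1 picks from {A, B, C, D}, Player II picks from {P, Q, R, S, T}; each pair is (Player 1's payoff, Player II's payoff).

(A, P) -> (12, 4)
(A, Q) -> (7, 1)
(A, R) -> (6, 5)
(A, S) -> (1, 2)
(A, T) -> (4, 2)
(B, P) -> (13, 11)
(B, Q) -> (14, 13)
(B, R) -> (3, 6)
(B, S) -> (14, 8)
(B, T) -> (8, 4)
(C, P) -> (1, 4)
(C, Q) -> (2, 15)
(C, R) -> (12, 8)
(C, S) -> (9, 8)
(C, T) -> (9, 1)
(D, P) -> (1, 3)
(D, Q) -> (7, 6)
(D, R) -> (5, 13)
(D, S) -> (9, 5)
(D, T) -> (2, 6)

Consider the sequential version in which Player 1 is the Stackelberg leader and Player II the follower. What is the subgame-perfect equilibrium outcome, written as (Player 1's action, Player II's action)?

Backward induction with Player 1 moving first.
- A: Player II compares 4, 1, 5, 2, 2 and picks R; Player 1 would get 6.
- B: Player II compares 11, 13, 6, 8, 4 and picks Q; Player 1 would get 14.
- C: Player II compares 4, 15, 8, 8, 1 and picks Q; Player 1 would get 2.
- D: Player II compares 3, 6, 13, 5, 6 and picks R; Player 1 would get 5.
Maximizing over 6, 14, 2, 5, Player 1 chooses B. Subgame-perfect outcome: (B, Q) with payoffs (14, 13).

(B, Q)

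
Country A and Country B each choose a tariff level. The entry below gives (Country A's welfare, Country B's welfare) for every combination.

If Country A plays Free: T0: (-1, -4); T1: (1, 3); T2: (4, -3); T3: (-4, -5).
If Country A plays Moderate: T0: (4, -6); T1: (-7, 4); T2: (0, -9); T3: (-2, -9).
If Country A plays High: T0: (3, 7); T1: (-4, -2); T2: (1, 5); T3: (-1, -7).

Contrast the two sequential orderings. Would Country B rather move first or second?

second

If Country A leads: Country B's best replies are Free→T1, Moderate→T1, High→T0; Country A's induced payoffs 1, -7, 3; outcome (High, T0), payoffs (3, 7).
If Country B leads: Country A's best replies are T0→Moderate, T1→Free, T2→Free, T3→High; Country B's induced payoffs -6, 3, -3, -7; outcome (Free, T1), payoffs (1, 3).
Country B gets 3 moving first and 7 moving second, so Country B prefers to move second.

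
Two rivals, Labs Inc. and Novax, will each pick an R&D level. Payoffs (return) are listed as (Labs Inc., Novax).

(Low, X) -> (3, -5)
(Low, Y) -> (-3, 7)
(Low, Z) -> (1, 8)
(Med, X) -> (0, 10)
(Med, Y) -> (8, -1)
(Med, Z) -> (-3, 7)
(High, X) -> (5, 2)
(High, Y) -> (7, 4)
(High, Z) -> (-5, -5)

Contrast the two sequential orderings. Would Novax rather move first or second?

If Labs Inc. leads: Novax's best replies are Low→Z, Med→X, High→Y; Labs Inc.'s induced payoffs 1, 0, 7; outcome (High, Y), payoffs (7, 4).
If Novax leads: Labs Inc.'s best replies are X→High, Y→Med, Z→Low; Novax's induced payoffs 2, -1, 8; outcome (Low, Z), payoffs (1, 8).
Novax gets 8 moving first and 4 moving second, so Novax prefers to move first.

first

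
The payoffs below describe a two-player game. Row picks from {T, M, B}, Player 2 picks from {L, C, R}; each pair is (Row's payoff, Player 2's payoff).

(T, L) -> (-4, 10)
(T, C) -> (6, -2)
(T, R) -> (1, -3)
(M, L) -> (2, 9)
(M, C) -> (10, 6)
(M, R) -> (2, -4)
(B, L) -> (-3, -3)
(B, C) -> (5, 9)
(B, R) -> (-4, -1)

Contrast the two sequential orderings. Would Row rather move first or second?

If Row leads: Player 2's best replies are T→L, M→L, B→C; Row's induced payoffs -4, 2, 5; outcome (B, C), payoffs (5, 9).
If Player 2 leads: Row's best replies are L→M, C→M, R→M; Player 2's induced payoffs 9, 6, -4; outcome (M, L), payoffs (2, 9).
Row gets 5 moving first and 2 moving second, so Row prefers to move first.

first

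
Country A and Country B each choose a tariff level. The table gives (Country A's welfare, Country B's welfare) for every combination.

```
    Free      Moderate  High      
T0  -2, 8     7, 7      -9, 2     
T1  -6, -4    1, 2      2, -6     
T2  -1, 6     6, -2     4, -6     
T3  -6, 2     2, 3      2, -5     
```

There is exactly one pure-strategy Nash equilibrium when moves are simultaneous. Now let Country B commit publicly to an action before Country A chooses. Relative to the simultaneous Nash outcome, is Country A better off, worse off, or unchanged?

Work backward from Country A's decision.
- Free: BR = T2, leader payoff 6.
- Moderate: BR = T0, leader payoff 7.
- High: BR = T2, leader payoff -6.
Maximizing over 6, 7, -6, Country B chooses Moderate. Subgame-perfect outcome: (T0, Moderate) with payoffs (7, 7).
For the simultaneous game, intersect best replies.
Country A's best replies: Free→T2; Moderate→T0; High→T2.
Country B's best replies: T0→Free; T1→Moderate; T2→Free; T3→Moderate.
Only (T2, Free) has each player best-responding; Nash payoffs (-1, 6).
Country A earns 7 sequentially versus -1 at the Nash outcome: better off.

better off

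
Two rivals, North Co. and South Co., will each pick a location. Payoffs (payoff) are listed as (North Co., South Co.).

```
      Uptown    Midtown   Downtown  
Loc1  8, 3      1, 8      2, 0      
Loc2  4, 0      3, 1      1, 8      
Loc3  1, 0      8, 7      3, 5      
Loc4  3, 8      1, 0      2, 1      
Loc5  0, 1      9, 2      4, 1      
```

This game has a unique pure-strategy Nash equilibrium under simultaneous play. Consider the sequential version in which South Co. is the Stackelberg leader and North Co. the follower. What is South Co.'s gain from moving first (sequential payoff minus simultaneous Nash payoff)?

1

Solve by backward induction (South Co. leads).
- Uptown → North Co. plays Loc1 (best of 8, 4, 1, 3, 0); South Co. gets 3.
- Midtown → North Co. plays Loc5 (best of 1, 3, 8, 1, 9); South Co. gets 2.
- Downtown → North Co. plays Loc5 (best of 2, 1, 3, 2, 4); South Co. gets 1.
Maximizing over 3, 2, 1, South Co. chooses Uptown. Subgame-perfect outcome: (Loc1, Uptown) with payoffs (8, 3).
For the simultaneous game, intersect best replies.
North Co.'s best replies: Uptown→Loc1; Midtown→Loc5; Downtown→Loc5.
South Co.'s best replies: Loc1→Midtown; Loc2→Downtown; Loc3→Midtown; Loc4→Uptown; Loc5→Midtown.
The unique mutual best reply is (Loc5, Midtown), giving (9, 2).
South Co.'s commitment gain: 3 − 2 = 1.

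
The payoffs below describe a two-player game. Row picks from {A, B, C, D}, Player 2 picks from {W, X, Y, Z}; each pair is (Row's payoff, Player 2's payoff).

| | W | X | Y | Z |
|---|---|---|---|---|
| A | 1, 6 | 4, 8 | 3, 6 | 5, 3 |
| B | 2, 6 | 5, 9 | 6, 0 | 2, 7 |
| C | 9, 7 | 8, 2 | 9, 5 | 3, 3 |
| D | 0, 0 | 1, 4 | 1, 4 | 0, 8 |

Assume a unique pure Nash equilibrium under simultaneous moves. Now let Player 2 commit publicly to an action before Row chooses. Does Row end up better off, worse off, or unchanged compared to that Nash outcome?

unchanged

Row best-responds to each possible Player 2 move:
- W: BR = C, leader payoff 7.
- X: BR = C, leader payoff 2.
- Y: BR = C, leader payoff 5.
- Z: BR = A, leader payoff 3.
Among 7, 2, 5, 3, the best is 7 at W. Subgame-perfect outcome: (C, W) with payoffs (9, 7).
Under simultaneous play:
Row's best replies: W→C; X→C; Y→C; Z→A.
Player 2's best replies: A→X; B→X; C→W; D→Z.
The unique mutual best reply is (C, W), giving (9, 7).
Row earns 9 sequentially versus 9 at the Nash outcome: unchanged.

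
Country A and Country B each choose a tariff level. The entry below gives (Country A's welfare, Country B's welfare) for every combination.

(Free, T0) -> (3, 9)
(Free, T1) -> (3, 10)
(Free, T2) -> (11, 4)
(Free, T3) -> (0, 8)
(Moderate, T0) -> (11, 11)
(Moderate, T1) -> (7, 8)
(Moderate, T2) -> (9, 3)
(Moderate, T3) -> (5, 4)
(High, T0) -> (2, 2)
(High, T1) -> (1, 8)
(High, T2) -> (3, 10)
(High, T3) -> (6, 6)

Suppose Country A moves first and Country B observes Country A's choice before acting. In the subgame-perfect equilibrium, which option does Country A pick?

Moderate

Work backward from Country B's decision.
- Free: BR = T1, leader payoff 3.
- Moderate: BR = T0, leader payoff 11.
- High: BR = T2, leader payoff 3.
Country A's induced payoffs are 3, 11, 3, so Country A commits to Moderate. Subgame-perfect outcome: (Moderate, T0) with payoffs (11, 11).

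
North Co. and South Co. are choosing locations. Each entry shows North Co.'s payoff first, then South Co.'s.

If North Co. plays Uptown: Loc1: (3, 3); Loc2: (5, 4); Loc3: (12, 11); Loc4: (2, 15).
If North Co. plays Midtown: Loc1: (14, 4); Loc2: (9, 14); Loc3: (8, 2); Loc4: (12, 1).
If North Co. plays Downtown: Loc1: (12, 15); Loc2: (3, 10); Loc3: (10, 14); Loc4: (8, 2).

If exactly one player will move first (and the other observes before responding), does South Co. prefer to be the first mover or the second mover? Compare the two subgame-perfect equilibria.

If North Co. leads: South Co.'s best replies are Uptown→Loc4, Midtown→Loc2, Downtown→Loc1; North Co.'s induced payoffs 2, 9, 12; outcome (Downtown, Loc1), payoffs (12, 15).
If South Co. leads: North Co.'s best replies are Loc1→Midtown, Loc2→Midtown, Loc3→Uptown, Loc4→Midtown; South Co.'s induced payoffs 4, 14, 11, 1; outcome (Midtown, Loc2), payoffs (9, 14).
South Co. gets 14 moving first and 15 moving second, so South Co. prefers to move second.

second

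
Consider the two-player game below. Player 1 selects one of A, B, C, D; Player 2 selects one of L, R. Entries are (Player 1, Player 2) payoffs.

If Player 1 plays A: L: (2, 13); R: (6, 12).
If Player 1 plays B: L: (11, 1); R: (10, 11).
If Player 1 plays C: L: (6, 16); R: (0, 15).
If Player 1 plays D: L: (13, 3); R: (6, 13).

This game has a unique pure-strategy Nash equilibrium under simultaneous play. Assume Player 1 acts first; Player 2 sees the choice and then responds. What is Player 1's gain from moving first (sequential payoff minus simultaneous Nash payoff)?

0

Solve by backward induction (Player 1 leads).
- A: BR = L, leader payoff 2.
- B: BR = R, leader payoff 10.
- C: BR = L, leader payoff 6.
- D: BR = R, leader payoff 6.
Among 2, 10, 6, 6, the best is 10 at B. Subgame-perfect outcome: (B, R) with payoffs (10, 11).
Now find the simultaneous Nash equilibrium.
Player 1's best replies: L→D; R→B.
Player 2's best replies: A→L; B→R; C→L; D→R.
The unique mutual best reply is (B, R), giving (10, 11).
Player 1's commitment gain: 10 − 10 = 0.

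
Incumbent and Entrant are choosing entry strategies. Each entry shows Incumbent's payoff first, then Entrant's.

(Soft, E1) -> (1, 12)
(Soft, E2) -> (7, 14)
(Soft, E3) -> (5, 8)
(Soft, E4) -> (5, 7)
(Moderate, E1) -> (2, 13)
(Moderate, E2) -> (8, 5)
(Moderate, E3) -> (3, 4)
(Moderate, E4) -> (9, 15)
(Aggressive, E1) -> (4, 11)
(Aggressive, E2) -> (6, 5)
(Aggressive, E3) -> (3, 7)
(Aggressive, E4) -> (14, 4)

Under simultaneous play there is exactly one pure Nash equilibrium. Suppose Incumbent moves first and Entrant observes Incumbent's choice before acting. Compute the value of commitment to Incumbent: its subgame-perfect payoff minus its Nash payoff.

Solve by backward induction (Incumbent leads).
- Soft: BR = E2, leader payoff 7.
- Moderate: BR = E4, leader payoff 9.
- Aggressive: BR = E1, leader payoff 4.
Incumbent's induced payoffs are 7, 9, 4, so Incumbent commits to Moderate. Subgame-perfect outcome: (Moderate, E4) with payoffs (9, 15).
Under simultaneous play:
Incumbent's best replies: E1→Aggressive; E2→Moderate; E3→Soft; E4→Aggressive.
Entrant's best replies: Soft→E2; Moderate→E4; Aggressive→E1.
Only (Aggressive, E1) has each player best-responding; Nash payoffs (4, 11).
Incumbent's commitment gain: 9 − 4 = 5.

5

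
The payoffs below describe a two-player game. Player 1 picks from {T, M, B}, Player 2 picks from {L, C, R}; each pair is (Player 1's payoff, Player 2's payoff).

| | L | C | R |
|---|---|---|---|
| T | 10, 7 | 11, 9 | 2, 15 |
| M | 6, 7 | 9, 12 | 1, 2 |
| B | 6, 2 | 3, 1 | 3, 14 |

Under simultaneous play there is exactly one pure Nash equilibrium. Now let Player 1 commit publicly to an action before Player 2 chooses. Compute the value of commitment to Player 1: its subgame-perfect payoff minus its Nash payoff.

6

Player 2 best-responds to each possible Player 1 move:
- T → Player 2 plays R (best of 7, 9, 15); Player 1 gets 2.
- M → Player 2 plays C (best of 7, 12, 2); Player 1 gets 9.
- B → Player 2 plays R (best of 2, 1, 14); Player 1 gets 3.
Among 2, 9, 3, the best is 9 at M. Subgame-perfect outcome: (M, C) with payoffs (9, 12).
For the simultaneous game, intersect best replies.
Player 1's best replies: L→T; C→T; R→B.
Player 2's best replies: T→R; M→C; B→R.
Only (B, R) has each player best-responding; Nash payoffs (3, 14).
Player 1's commitment gain: 9 − 3 = 6.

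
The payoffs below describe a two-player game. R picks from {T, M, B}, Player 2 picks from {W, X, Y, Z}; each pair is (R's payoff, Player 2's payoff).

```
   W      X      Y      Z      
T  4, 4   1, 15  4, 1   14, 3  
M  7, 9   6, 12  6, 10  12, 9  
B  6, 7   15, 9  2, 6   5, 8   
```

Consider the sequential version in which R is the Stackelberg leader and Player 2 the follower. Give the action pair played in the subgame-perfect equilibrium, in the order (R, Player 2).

Backward induction with R moving first.
- T → Player 2 plays X (best of 4, 15, 1, 3); R gets 1.
- M → Player 2 plays X (best of 9, 12, 10, 9); R gets 6.
- B → Player 2 plays X (best of 7, 9, 6, 8); R gets 15.
R's induced payoffs are 1, 6, 15, so R commits to B. Subgame-perfect outcome: (B, X) with payoffs (15, 9).

(B, X)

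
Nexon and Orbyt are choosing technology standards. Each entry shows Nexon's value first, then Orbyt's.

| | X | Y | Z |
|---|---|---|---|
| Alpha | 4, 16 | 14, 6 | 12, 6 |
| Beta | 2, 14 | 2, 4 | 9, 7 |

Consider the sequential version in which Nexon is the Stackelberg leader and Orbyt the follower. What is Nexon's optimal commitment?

Alpha

Orbyt best-responds to each possible Nexon move:
- Alpha: BR = X, leader payoff 4.
- Beta: BR = X, leader payoff 2.
Maximizing over 4, 2, Nexon chooses Alpha. Subgame-perfect outcome: (Alpha, X) with payoffs (4, 16).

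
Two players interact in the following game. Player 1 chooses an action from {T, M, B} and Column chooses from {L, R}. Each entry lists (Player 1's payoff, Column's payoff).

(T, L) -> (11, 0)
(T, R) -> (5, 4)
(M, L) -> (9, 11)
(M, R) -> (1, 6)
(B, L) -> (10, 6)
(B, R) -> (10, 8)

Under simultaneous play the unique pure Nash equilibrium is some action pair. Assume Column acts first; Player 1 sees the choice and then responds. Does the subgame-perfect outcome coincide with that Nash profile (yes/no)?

yes

Player 1 best-responds to each possible Column move:
- L → Player 1 plays T (best of 11, 9, 10); Column gets 0.
- R → Player 1 plays B (best of 5, 1, 10); Column gets 8.
Column's induced payoffs are 0, 8, so Column commits to R. Subgame-perfect outcome: (B, R) with payoffs (10, 8).
Now find the simultaneous Nash equilibrium.
Player 1's best replies: L→T; R→B.
Column's best replies: T→R; M→L; B→R.
The unique mutual best reply is (B, R), giving (10, 8).
Sequential outcome (B, R) coincides with the Nash profile (B, R).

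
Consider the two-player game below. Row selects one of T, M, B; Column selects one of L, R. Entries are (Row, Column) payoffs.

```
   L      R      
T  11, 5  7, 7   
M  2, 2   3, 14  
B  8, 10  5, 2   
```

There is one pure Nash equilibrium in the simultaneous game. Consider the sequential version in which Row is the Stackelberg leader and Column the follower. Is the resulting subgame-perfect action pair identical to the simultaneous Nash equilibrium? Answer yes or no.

Backward induction with Row moving first.
- T: BR = R, leader payoff 7.
- M: BR = R, leader payoff 3.
- B: BR = L, leader payoff 8.
Among 7, 3, 8, the best is 8 at B. Subgame-perfect outcome: (B, L) with payoffs (8, 10).
Now find the simultaneous Nash equilibrium.
Row's best replies: L→T; R→T.
Column's best replies: T→R; M→R; B→L.
The unique mutual best reply is (T, R), giving (7, 7).
Sequential outcome (B, L) differs from the Nash profile (T, R).

no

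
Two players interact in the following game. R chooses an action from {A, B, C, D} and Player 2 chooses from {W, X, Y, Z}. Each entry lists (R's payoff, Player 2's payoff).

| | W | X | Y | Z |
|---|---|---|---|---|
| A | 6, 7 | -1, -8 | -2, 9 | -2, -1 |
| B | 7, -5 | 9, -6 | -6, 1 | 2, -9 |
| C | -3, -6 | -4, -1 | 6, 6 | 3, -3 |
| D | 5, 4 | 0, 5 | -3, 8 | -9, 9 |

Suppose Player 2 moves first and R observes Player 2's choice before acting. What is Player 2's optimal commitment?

Y

R best-responds to each possible Player 2 move:
- W: R compares 6, 7, -3, 5 and picks B; Player 2 would get -5.
- X: R compares -1, 9, -4, 0 and picks B; Player 2 would get -6.
- Y: R compares -2, -6, 6, -3 and picks C; Player 2 would get 6.
- Z: R compares -2, 2, 3, -9 and picks C; Player 2 would get -3.
Player 2's induced payoffs are -5, -6, 6, -3, so Player 2 commits to Y. Subgame-perfect outcome: (C, Y) with payoffs (6, 6).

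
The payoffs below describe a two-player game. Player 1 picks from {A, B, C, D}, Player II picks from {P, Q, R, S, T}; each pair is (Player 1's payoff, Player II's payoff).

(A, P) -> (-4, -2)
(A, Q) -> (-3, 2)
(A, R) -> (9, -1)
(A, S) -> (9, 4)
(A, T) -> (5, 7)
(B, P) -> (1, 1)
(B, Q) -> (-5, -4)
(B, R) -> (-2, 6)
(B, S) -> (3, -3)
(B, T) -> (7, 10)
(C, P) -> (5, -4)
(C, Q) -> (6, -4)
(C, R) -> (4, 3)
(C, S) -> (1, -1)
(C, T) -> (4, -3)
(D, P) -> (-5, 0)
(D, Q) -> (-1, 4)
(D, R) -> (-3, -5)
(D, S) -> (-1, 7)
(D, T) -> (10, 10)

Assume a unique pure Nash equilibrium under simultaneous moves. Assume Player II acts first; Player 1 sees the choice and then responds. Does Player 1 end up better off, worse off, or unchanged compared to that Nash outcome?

unchanged

Backward induction with Player II moving first.
- P: BR = C, leader payoff -4.
- Q: BR = C, leader payoff -4.
- R: BR = A, leader payoff -1.
- S: BR = A, leader payoff 4.
- T: BR = D, leader payoff 10.
Maximizing over -4, -4, -1, 4, 10, Player II chooses T. Subgame-perfect outcome: (D, T) with payoffs (10, 10).
Now find the simultaneous Nash equilibrium.
Player 1's best replies: P→C; Q→C; R→A; S→A; T→D.
Player II's best replies: A→T; B→T; C→R; D→T.
Only (D, T) has each player best-responding; Nash payoffs (10, 10).
Player 1 earns 10 sequentially versus 10 at the Nash outcome: unchanged.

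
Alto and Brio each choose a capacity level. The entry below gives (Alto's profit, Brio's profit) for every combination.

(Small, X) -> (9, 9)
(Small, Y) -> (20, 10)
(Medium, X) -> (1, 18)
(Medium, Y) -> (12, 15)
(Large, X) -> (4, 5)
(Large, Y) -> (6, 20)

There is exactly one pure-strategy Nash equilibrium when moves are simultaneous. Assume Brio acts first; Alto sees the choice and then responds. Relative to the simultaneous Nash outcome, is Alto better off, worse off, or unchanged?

Alto best-responds to each possible Brio move:
- X → Alto plays Small (best of 9, 1, 4); Brio gets 9.
- Y → Alto plays Small (best of 20, 12, 6); Brio gets 10.
Brio's induced payoffs are 9, 10, so Brio commits to Y. Subgame-perfect outcome: (Small, Y) with payoffs (20, 10).
Under simultaneous play:
Alto's best replies: X→Small; Y→Small.
Brio's best replies: Small→Y; Medium→X; Large→Y.
Only (Small, Y) has each player best-responding; Nash payoffs (20, 10).
Alto earns 20 sequentially versus 20 at the Nash outcome: unchanged.

unchanged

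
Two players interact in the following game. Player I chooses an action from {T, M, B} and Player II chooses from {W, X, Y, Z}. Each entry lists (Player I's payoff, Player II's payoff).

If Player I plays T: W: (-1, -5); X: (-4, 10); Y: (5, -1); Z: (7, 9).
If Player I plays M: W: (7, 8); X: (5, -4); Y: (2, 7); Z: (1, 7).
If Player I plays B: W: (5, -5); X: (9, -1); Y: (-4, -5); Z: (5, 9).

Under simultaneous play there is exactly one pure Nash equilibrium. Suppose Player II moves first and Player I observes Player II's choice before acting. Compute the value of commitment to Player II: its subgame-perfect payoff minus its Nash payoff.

1

Player I best-responds to each possible Player II move:
- W: Player I compares -1, 7, 5 and picks M; Player II would get 8.
- X: Player I compares -4, 5, 9 and picks B; Player II would get -1.
- Y: Player I compares 5, 2, -4 and picks T; Player II would get -1.
- Z: Player I compares 7, 1, 5 and picks T; Player II would get 9.
Maximizing over 8, -1, -1, 9, Player II chooses Z. Subgame-perfect outcome: (T, Z) with payoffs (7, 9).
Under simultaneous play:
Player I's best replies: W→M; X→B; Y→T; Z→T.
Player II's best replies: T→X; M→W; B→Z.
The unique mutual best reply is (M, W), giving (7, 8).
Player II's commitment gain: 9 − 8 = 1.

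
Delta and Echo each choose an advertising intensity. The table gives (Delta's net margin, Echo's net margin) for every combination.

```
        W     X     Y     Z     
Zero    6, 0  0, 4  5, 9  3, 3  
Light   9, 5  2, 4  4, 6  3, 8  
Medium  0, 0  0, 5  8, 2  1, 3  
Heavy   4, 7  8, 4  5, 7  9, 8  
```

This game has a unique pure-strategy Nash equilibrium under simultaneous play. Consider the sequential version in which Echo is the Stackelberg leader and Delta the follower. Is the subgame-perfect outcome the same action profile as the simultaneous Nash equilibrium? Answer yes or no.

yes

Solve by backward induction (Echo leads).
- W → Delta plays Light (best of 6, 9, 0, 4); Echo gets 5.
- X → Delta plays Heavy (best of 0, 2, 0, 8); Echo gets 4.
- Y → Delta plays Medium (best of 5, 4, 8, 5); Echo gets 2.
- Z → Delta plays Heavy (best of 3, 3, 1, 9); Echo gets 8.
Echo's induced payoffs are 5, 4, 2, 8, so Echo commits to Z. Subgame-perfect outcome: (Heavy, Z) with payoffs (9, 8).
Under simultaneous play:
Delta's best replies: W→Light; X→Heavy; Y→Medium; Z→Heavy.
Echo's best replies: Zero→Y; Light→Z; Medium→X; Heavy→Z.
The unique mutual best reply is (Heavy, Z), giving (9, 8).
Sequential outcome (Heavy, Z) coincides with the Nash profile (Heavy, Z).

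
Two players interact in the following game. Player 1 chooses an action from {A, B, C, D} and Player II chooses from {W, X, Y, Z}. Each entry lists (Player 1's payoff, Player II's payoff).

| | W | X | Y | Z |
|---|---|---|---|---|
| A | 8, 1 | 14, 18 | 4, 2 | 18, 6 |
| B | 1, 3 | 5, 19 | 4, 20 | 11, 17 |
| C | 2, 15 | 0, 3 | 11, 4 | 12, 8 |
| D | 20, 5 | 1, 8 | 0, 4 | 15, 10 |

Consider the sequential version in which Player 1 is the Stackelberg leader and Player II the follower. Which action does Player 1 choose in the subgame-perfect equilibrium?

D

Work backward from Player II's decision.
- A: Player II compares 1, 18, 2, 6 and picks X; Player 1 would get 14.
- B: Player II compares 3, 19, 20, 17 and picks Y; Player 1 would get 4.
- C: Player II compares 15, 3, 4, 8 and picks W; Player 1 would get 2.
- D: Player II compares 5, 8, 4, 10 and picks Z; Player 1 would get 15.
Among 14, 4, 2, 15, the best is 15 at D. Subgame-perfect outcome: (D, Z) with payoffs (15, 10).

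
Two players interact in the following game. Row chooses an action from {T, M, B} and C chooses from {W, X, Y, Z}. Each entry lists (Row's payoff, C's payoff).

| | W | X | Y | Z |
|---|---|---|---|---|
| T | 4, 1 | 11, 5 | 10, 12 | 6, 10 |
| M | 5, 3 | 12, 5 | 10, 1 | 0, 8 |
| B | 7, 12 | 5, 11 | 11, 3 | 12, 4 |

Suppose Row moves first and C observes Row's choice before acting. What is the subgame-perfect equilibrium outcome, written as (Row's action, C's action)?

C best-responds to each possible Row move:
- T: BR = Y, leader payoff 10.
- M: BR = Z, leader payoff 0.
- B: BR = W, leader payoff 7.
Row's induced payoffs are 10, 0, 7, so Row commits to T. Subgame-perfect outcome: (T, Y) with payoffs (10, 12).

(T, Y)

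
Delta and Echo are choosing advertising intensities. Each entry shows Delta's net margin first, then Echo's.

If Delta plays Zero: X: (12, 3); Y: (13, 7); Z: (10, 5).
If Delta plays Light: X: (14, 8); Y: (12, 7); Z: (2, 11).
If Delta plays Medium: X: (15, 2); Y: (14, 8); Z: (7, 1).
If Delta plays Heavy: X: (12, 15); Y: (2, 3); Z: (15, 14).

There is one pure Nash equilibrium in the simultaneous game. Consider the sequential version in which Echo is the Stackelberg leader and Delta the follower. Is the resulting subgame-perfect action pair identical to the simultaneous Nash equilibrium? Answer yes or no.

no

Delta best-responds to each possible Echo move:
- X → Delta plays Medium (best of 12, 14, 15, 12); Echo gets 2.
- Y → Delta plays Medium (best of 13, 12, 14, 2); Echo gets 8.
- Z → Delta plays Heavy (best of 10, 2, 7, 15); Echo gets 14.
Maximizing over 2, 8, 14, Echo chooses Z. Subgame-perfect outcome: (Heavy, Z) with payoffs (15, 14).
Under simultaneous play:
Delta's best replies: X→Medium; Y→Medium; Z→Heavy.
Echo's best replies: Zero→Y; Light→Z; Medium→Y; Heavy→X.
The unique mutual best reply is (Medium, Y), giving (14, 8).
Sequential outcome (Heavy, Z) differs from the Nash profile (Medium, Y).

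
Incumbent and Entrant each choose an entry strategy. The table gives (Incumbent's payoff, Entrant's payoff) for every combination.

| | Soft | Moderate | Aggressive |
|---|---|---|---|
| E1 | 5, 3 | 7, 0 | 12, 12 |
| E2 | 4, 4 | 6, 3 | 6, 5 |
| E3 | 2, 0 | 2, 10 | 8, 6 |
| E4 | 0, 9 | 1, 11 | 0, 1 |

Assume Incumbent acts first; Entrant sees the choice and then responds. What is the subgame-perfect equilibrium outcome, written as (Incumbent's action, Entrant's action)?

Solve by backward induction (Incumbent leads).
- E1: BR = Aggressive, leader payoff 12.
- E2: BR = Aggressive, leader payoff 6.
- E3: BR = Moderate, leader payoff 2.
- E4: BR = Moderate, leader payoff 1.
Maximizing over 12, 6, 2, 1, Incumbent chooses E1. Subgame-perfect outcome: (E1, Aggressive) with payoffs (12, 12).

(E1, Aggressive)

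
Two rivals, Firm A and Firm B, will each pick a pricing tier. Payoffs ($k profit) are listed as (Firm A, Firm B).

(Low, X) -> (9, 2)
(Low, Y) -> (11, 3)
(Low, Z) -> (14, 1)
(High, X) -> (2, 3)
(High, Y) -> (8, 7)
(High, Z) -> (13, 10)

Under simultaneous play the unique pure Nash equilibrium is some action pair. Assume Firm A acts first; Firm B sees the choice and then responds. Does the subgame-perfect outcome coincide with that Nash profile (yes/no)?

no

Backward induction with Firm A moving first.
- Low: BR = Y, leader payoff 11.
- High: BR = Z, leader payoff 13.
Among 11, 13, the best is 13 at High. Subgame-perfect outcome: (High, Z) with payoffs (13, 10).
Under simultaneous play:
Firm A's best replies: X→Low; Y→Low; Z→Low.
Firm B's best replies: Low→Y; High→Z.
The unique mutual best reply is (Low, Y), giving (11, 3).
Sequential outcome (High, Z) differs from the Nash profile (Low, Y).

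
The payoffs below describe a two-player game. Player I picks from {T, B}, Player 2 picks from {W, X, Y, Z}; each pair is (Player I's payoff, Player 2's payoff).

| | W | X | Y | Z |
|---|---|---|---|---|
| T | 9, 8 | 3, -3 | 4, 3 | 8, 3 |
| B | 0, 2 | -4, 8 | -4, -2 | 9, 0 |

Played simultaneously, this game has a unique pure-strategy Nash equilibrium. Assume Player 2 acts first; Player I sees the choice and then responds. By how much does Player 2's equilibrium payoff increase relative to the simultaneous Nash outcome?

Solve by backward induction (Player 2 leads).
- W → Player I plays T (best of 9, 0); Player 2 gets 8.
- X → Player I plays T (best of 3, -4); Player 2 gets -3.
- Y → Player I plays T (best of 4, -4); Player 2 gets 3.
- Z → Player I plays B (best of 8, 9); Player 2 gets 0.
Maximizing over 8, -3, 3, 0, Player 2 chooses W. Subgame-perfect outcome: (T, W) with payoffs (9, 8).
Now find the simultaneous Nash equilibrium.
Player I's best replies: W→T; X→T; Y→T; Z→B.
Player 2's best replies: T→W; B→X.
Only (T, W) has each player best-responding; Nash payoffs (9, 8).
Player 2's commitment gain: 8 − 8 = 0.

0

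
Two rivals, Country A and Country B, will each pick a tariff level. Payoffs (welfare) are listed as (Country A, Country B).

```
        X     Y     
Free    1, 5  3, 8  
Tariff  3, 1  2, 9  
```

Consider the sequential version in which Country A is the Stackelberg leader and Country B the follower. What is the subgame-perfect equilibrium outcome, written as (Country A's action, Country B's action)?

Work backward from Country B's decision.
- Free → Country B plays Y (best of 5, 8); Country A gets 3.
- Tariff → Country B plays Y (best of 1, 9); Country A gets 2.
Maximizing over 3, 2, Country A chooses Free. Subgame-perfect outcome: (Free, Y) with payoffs (3, 8).

(Free, Y)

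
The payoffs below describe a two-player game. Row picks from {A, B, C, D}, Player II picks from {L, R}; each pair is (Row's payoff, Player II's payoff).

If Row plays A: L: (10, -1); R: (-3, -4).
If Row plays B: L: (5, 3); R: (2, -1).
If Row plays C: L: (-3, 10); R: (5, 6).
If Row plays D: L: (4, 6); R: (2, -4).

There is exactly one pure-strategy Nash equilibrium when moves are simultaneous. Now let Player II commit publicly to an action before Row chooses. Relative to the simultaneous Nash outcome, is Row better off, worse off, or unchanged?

worse off

Solve by backward induction (Player II leads).
- L: Row compares 10, 5, -3, 4 and picks A; Player II would get -1.
- R: Row compares -3, 2, 5, 2 and picks C; Player II would get 6.
Player II's induced payoffs are -1, 6, so Player II commits to R. Subgame-perfect outcome: (C, R) with payoffs (5, 6).
Under simultaneous play:
Row's best replies: L→A; R→C.
Player II's best replies: A→L; B→L; C→L; D→L.
Only (A, L) has each player best-responding; Nash payoffs (10, -1).
Row earns 5 sequentially versus 10 at the Nash outcome: worse off.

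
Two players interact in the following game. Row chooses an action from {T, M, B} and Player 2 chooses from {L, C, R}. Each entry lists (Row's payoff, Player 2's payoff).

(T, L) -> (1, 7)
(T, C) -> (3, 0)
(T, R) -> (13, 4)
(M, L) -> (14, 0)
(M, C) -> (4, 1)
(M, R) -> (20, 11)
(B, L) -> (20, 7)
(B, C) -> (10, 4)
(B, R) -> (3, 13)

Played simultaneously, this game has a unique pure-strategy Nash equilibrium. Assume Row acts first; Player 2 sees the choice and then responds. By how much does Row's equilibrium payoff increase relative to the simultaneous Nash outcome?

0

Solve by backward induction (Row leads).
- T → Player 2 plays L (best of 7, 0, 4); Row gets 1.
- M → Player 2 plays R (best of 0, 1, 11); Row gets 20.
- B → Player 2 plays R (best of 7, 4, 13); Row gets 3.
Among 1, 20, 3, the best is 20 at M. Subgame-perfect outcome: (M, R) with payoffs (20, 11).
Under simultaneous play:
Row's best replies: L→B; C→B; R→M.
Player 2's best replies: T→L; M→R; B→R.
Only (M, R) has each player best-responding; Nash payoffs (20, 11).
Row's commitment gain: 20 − 20 = 0.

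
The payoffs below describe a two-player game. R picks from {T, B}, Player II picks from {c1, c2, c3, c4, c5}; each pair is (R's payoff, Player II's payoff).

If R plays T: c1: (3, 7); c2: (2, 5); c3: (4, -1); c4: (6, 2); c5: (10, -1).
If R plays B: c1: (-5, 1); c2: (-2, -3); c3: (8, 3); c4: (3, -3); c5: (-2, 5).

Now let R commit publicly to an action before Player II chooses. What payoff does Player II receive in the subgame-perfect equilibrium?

7

Solve by backward induction (R leads).
- T: BR = c1, leader payoff 3.
- B: BR = c5, leader payoff -2.
R's induced payoffs are 3, -2, so R commits to T. Subgame-perfect outcome: (T, c1) with payoffs (3, 7).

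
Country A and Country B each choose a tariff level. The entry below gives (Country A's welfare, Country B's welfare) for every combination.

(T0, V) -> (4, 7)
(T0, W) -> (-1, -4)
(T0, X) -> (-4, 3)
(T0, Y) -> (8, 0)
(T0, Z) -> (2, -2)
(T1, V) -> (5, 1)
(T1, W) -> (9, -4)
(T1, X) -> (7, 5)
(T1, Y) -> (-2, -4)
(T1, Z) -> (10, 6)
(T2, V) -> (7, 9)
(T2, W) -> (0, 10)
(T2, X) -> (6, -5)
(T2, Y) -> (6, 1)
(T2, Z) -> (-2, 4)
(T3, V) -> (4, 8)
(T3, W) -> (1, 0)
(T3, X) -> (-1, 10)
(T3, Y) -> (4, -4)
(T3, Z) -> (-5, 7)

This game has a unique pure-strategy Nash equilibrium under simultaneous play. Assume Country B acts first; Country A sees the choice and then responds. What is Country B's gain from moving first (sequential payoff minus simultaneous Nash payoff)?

3

Work backward from Country A's decision.
- V: BR = T2, leader payoff 9.
- W: BR = T1, leader payoff -4.
- X: BR = T1, leader payoff 5.
- Y: BR = T0, leader payoff 0.
- Z: BR = T1, leader payoff 6.
Country B's induced payoffs are 9, -4, 5, 0, 6, so Country B commits to V. Subgame-perfect outcome: (T2, V) with payoffs (7, 9).
Now find the simultaneous Nash equilibrium.
Country A's best replies: V→T2; W→T1; X→T1; Y→T0; Z→T1.
Country B's best replies: T0→V; T1→Z; T2→W; T3→X.
Only (T1, Z) has each player best-responding; Nash payoffs (10, 6).
Country B's commitment gain: 9 − 6 = 3.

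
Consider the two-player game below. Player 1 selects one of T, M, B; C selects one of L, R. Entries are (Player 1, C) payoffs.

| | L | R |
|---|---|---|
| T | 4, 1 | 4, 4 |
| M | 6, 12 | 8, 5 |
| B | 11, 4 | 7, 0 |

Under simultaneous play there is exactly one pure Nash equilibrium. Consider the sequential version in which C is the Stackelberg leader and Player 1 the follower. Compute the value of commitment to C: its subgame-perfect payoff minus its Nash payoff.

1

Player 1 best-responds to each possible C move:
- L: Player 1 compares 4, 6, 11 and picks B; C would get 4.
- R: Player 1 compares 4, 8, 7 and picks M; C would get 5.
Among 4, 5, the best is 5 at R. Subgame-perfect outcome: (M, R) with payoffs (8, 5).
Now find the simultaneous Nash equilibrium.
Player 1's best replies: L→B; R→M.
C's best replies: T→R; M→L; B→L.
The unique mutual best reply is (B, L), giving (11, 4).
C's commitment gain: 5 − 4 = 1.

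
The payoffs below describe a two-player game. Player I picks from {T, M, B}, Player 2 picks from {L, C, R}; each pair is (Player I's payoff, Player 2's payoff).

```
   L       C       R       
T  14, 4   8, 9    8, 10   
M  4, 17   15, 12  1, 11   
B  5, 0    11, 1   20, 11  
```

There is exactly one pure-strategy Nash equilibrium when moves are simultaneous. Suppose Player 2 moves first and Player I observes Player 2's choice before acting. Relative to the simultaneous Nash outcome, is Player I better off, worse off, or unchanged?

worse off

Backward induction with Player 2 moving first.
- L → Player I plays T (best of 14, 4, 5); Player 2 gets 4.
- C → Player I plays M (best of 8, 15, 11); Player 2 gets 12.
- R → Player I plays B (best of 8, 1, 20); Player 2 gets 11.
Maximizing over 4, 12, 11, Player 2 chooses C. Subgame-perfect outcome: (M, C) with payoffs (15, 12).
For the simultaneous game, intersect best replies.
Player I's best replies: L→T; C→M; R→B.
Player 2's best replies: T→R; M→L; B→R.
Only (B, R) has each player best-responding; Nash payoffs (20, 11).
Player I earns 15 sequentially versus 20 at the Nash outcome: worse off.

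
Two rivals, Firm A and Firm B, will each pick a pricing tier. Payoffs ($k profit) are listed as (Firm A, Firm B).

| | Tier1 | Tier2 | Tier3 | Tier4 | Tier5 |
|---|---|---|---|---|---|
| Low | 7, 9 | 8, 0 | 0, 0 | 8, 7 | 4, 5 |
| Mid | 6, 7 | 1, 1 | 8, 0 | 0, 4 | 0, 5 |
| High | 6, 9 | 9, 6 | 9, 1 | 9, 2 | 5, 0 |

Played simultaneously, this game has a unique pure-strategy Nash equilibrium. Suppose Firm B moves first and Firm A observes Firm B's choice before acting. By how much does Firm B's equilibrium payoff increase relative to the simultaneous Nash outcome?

0

Solve by backward induction (Firm B leads).
- Tier1: Firm A compares 7, 6, 6 and picks Low; Firm B would get 9.
- Tier2: Firm A compares 8, 1, 9 and picks High; Firm B would get 6.
- Tier3: Firm A compares 0, 8, 9 and picks High; Firm B would get 1.
- Tier4: Firm A compares 8, 0, 9 and picks High; Firm B would get 2.
- Tier5: Firm A compares 4, 0, 5 and picks High; Firm B would get 0.
Maximizing over 9, 6, 1, 2, 0, Firm B chooses Tier1. Subgame-perfect outcome: (Low, Tier1) with payoffs (7, 9).
Under simultaneous play:
Firm A's best replies: Tier1→Low; Tier2→High; Tier3→High; Tier4→High; Tier5→High.
Firm B's best replies: Low→Tier1; Mid→Tier1; High→Tier1.
Only (Low, Tier1) has each player best-responding; Nash payoffs (7, 9).
Firm B's commitment gain: 9 − 9 = 0.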